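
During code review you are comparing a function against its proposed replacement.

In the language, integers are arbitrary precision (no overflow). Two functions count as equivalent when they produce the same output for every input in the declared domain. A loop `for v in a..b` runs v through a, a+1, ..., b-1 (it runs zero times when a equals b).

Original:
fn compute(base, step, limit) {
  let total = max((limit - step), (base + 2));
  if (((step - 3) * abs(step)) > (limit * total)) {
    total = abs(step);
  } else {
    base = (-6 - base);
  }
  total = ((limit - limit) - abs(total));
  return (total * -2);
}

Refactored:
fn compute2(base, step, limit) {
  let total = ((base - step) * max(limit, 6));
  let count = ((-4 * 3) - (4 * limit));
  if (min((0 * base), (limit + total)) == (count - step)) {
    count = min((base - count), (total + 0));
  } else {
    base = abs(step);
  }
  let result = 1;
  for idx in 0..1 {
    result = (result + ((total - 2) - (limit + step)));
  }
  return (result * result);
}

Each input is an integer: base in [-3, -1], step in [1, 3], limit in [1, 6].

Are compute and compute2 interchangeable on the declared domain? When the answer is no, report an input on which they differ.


Not equivalent: base=-3, step=1, limit=1 separates them (0 vs 729).
compute: total becomes 0; next (((step - 3) * abs(step)) > (limit * total)) evaluates to false; next base becomes -3; next total becomes 0; next final value 0
compute2: total becomes -24; next count becomes -16; next (min((0 * base), (limit + total)) == (count - step)) evaluates to false; next base becomes 1; next result becomes 1; next at idx=0:; next result becomes -27; next final value 729
verdict: not equivalent; witness: base=-3, step=1, limit=1


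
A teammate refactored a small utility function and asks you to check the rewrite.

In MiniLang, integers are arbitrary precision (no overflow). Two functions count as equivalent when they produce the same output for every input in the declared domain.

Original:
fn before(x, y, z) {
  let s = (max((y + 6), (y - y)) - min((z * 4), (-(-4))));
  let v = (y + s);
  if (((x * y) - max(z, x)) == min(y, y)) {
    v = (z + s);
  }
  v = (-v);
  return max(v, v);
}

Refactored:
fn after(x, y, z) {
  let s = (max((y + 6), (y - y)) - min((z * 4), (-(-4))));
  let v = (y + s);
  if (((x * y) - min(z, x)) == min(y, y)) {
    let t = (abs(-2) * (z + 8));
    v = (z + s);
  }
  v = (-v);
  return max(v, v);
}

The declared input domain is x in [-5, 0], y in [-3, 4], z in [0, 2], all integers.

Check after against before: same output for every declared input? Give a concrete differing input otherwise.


Evaluate both at x=-1, y=-1, z=2.
before: s=1, then v=0, then (((x * y) - max(z, x)) == min(y, y)) is true, then v=3, then v=-3, then returns -3
after: s=1, then v=0, then (((x * y) - min(z, x)) == min(y, y)) is false, then v=0, then returns 0
-3 vs 0 — the two versions disagree here.
verdict: not equivalent; witness: x=-1, y=-1, z=2


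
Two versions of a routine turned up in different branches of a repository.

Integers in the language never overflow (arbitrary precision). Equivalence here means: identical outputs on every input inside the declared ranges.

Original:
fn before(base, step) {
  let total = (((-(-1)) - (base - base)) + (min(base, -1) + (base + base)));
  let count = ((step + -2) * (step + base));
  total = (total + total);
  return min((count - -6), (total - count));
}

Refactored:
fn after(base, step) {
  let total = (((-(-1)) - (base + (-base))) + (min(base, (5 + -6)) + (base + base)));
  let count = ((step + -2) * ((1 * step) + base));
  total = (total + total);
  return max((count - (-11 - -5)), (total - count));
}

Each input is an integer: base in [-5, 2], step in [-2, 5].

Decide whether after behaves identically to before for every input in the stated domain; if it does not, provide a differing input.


The rewrite breaks on base=-5, step=-2, where the results are -56 and 34.
before: total=-14, then count=28, then total=-28, then returns -56
after: total=-14, then count=28, then total=-28, then returns 34
verdict: not equivalent; witness: base=-5, step=-2


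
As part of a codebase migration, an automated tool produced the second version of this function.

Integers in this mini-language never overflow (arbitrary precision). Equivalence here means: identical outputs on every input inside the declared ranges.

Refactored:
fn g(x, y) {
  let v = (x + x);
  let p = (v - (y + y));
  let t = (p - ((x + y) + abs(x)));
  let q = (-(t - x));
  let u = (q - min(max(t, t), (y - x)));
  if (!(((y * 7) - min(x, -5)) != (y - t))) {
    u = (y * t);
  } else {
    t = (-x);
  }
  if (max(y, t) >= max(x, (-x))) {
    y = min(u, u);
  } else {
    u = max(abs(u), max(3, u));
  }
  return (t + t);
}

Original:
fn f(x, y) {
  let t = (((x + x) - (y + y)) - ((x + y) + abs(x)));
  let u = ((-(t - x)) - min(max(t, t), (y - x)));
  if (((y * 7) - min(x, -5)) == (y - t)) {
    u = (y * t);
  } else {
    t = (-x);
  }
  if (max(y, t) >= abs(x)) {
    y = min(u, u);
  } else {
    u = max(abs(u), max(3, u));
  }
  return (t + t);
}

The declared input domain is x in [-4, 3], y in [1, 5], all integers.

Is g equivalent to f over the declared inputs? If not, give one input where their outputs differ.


The two are interchangeable: local variable names differ; statement counts differ; boolean connective usage differs; comparison usage differs; min/max/abs usage differs, and every declared input agrees.
One worked example (x=-1, y=1) — f: t := -5 | u := 9 | (((y * 7) - min(x, -5)) == (y - t)): false | t := 1 | (max(y, t) >= abs(x)): true | y := 9 | result 2; g: v := -2 | p := -4 | t := -5 | q := 4 | u := 9 | (!(((y * 7) - min(x, -5)) != (y - t))): false | t := 1 | (max(y, t) >= max(x, (-x))): true | y := 9 | result 2; agreement on 2.
Checked all 40 inputs in the declared domain: the outputs agree on every one.
verdict: equivalent


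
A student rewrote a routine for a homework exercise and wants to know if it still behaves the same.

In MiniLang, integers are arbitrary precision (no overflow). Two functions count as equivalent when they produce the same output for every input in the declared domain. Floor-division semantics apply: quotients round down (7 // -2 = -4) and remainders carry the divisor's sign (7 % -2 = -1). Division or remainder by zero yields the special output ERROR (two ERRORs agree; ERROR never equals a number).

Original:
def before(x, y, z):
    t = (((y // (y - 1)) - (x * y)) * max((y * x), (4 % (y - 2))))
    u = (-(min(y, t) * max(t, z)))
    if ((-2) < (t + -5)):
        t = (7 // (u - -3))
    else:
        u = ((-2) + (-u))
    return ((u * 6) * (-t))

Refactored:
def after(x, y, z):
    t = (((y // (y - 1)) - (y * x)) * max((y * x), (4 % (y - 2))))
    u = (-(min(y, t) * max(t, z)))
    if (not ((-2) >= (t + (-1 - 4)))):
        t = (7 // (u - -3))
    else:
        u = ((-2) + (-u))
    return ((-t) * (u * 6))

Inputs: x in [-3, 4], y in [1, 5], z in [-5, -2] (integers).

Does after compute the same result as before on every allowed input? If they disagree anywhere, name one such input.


Comparing the listings, the differences include: arithmetic usage differs, comparison usage differs, boolean connective usage differs, constant usage differs.
Spot check at x=0, y=2, z=-4 — before: hits division by zero so the output is ERROR. after: hits division by zero so the output is ERROR. Both give ERROR.
Across all 160 domain points the two functions coincide.
verdict: equivalent


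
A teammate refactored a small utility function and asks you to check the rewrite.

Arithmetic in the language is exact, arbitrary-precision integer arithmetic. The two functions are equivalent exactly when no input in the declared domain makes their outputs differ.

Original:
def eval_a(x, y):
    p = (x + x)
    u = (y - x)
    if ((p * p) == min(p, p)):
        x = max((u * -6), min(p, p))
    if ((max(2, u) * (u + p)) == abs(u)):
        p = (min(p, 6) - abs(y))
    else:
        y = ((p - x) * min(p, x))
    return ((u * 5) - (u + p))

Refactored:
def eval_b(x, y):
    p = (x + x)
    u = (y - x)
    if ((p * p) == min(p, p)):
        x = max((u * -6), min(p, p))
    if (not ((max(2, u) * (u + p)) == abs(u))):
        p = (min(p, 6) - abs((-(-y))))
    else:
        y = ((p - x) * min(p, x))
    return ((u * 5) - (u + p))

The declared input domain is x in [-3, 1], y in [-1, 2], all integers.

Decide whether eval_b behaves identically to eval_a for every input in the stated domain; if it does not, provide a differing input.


Run the pair on x=-3, y=-1.
eval_a: p := -6 | u := 2 | ((p * p) == min(p, p)): false | ((max(2, u) * (u + p)) == abs(u)): false | y := 18 | result 14
eval_b: p := -6 | u := 2 | ((p * p) == min(p, p)): false | (not ((max(2, u) * (u + p)) == abs(u))): true | p := -7 | result 15
14 against 15: the behavior changed.
verdict: not equivalent; witness: x=-3, y=-1


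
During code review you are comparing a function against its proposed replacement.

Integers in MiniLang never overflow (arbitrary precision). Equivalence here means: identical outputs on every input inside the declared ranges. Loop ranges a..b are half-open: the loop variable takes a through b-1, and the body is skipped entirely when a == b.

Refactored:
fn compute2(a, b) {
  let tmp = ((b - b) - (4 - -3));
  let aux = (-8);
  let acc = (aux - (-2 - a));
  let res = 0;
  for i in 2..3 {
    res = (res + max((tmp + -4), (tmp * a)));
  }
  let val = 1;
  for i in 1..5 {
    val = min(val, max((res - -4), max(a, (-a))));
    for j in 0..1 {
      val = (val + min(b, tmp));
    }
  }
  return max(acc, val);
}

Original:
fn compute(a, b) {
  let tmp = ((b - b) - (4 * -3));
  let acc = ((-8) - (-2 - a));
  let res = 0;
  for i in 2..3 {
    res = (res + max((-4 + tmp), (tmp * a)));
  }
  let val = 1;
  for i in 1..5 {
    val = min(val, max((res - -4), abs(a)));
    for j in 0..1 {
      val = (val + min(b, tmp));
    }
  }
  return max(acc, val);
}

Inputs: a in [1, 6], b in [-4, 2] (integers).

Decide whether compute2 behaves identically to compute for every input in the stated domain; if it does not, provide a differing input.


Take a=1, b=-1.
compute: tmp = 12; acc = -5; res = 0; [i=2]; res = 12; val = 1; [i=1]; val = 1; [j=0]; val = 0; [i=2]; val = 0; [j=0]; val = -1; [i=3]; val = -1; [j=0]; val = -2; [i=4]; val = -2; [j=0]; val = -3; return -3
compute2: tmp = -7; aux = -8; acc = -5; res = 0; [i=2]; res = -7; val = 1; [i=1]; val = 1; [j=0]; val = -6; [i=2]; val = -6; [j=0]; val = -13; [i=3]; val = -13; [j=0]; val = -20; [i=4]; val = -20; [j=0]; val = -27; return -5
-3 and -5 differ, so these are not the same function on this domain.
verdict: not equivalent; witness: a=1, b=-1


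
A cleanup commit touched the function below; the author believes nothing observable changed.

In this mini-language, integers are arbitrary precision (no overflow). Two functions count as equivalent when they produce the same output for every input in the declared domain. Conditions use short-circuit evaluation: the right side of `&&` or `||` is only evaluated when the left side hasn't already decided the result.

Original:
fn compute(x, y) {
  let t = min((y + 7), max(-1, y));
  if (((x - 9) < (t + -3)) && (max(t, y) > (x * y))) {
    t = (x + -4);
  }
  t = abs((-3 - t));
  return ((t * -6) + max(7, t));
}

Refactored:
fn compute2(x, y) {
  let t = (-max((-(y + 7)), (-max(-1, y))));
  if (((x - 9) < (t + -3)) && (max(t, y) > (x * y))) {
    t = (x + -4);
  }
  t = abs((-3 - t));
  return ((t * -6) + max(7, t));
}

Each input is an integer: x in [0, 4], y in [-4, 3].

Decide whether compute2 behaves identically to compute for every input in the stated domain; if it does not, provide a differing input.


Behavior is preserved: although min/max/abs usage differs, the outputs never diverge.
One worked example (x=0, y=2) — compute: t becomes 2; next (((x - 9) < (t + -3)) && (max(t, y) > (x * y))) evaluates to true; next t becomes -4; next t becomes 1; next final value 1; compute2: t becomes 2; next (((x - 9) < (t + -3)) && (max(t, y) > (x * y))) evaluates to true; next t becomes -4; next t becomes 1; next final value 1; agreement on 1.
Checked all 40 inputs in the declared domain: the outputs agree on every one.
verdict: equivalent


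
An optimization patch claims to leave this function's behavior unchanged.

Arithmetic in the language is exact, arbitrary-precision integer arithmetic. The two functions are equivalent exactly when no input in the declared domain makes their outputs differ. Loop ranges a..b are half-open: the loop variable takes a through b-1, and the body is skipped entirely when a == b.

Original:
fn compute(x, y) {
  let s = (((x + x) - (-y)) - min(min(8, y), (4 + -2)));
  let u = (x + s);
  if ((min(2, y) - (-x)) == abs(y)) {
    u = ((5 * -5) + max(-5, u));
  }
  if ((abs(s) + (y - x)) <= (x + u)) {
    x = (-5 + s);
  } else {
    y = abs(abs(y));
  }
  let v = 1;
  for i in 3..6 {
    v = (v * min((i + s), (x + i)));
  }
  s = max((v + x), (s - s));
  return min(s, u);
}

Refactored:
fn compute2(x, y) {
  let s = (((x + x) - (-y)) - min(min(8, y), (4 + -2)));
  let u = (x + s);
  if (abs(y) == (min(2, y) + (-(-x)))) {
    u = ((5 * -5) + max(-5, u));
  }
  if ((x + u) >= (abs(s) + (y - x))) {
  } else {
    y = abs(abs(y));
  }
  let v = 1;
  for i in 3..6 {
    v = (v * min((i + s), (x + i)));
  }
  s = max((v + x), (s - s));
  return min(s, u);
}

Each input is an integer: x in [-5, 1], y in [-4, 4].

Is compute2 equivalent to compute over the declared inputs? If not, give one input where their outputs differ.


Try x=1, y=-4.
compute: s becomes 2; next u becomes 3; next ((min(2, y) - (-x)) == abs(y)) evaluates to false; next ((abs(s) + (y - x)) <= (x + u)) evaluates to true; next x becomes -3; next v becomes 1; next at i=3:; next v becomes 0; next at i=4:; next v becomes 0; next at i=5:; next v becomes 0; next s becomes 0; next final value 0
compute2: s becomes 2; next u becomes 3; next (abs(y) == (min(2, y) + (-(-x)))) evaluates to false; next ((x + u) >= (abs(s) + (y - x))) evaluates to true; next v becomes 1; next at i=3:; next v becomes 4; next at i=4:; next v becomes 20; next at i=5:; next v becomes 120; next s becomes 121; next final value 3
0 and 3 differ, so these are not the same function on this domain.
verdict: not equivalent; witness: x=1, y=-4


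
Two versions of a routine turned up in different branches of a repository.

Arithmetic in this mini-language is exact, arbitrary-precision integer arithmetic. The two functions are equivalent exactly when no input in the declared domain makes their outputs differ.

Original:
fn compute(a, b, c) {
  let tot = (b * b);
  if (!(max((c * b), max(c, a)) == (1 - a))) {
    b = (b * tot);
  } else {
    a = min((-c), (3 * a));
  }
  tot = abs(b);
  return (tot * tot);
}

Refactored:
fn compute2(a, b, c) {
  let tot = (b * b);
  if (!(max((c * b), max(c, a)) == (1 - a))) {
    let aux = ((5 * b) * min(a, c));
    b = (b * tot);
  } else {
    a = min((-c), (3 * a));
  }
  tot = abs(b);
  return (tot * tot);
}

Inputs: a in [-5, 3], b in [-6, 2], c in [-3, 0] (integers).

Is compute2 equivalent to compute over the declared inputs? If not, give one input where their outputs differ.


Side by side, the visible changes include: statement counts differ; also min/max/abs usage differs; also local variable names differ; also arithmetic usage differs; also constant usage differs.
Tracing a=3, b=-6, c=0: compute: tot := 36 | (!(max((c * b), max(c, a)) == (1 - a))): true | b := -216 | tot := 216 | result 46656 | compute2: tot := 36 | (!(max((c * b), max(c, a)) == (1 - a))): true | aux := 0 | b := -216 | tot := 216 | result 46656 — matching result 46656.
An exhaustive pass over the 324 declared inputs shows identical outputs.
verdict: equivalent


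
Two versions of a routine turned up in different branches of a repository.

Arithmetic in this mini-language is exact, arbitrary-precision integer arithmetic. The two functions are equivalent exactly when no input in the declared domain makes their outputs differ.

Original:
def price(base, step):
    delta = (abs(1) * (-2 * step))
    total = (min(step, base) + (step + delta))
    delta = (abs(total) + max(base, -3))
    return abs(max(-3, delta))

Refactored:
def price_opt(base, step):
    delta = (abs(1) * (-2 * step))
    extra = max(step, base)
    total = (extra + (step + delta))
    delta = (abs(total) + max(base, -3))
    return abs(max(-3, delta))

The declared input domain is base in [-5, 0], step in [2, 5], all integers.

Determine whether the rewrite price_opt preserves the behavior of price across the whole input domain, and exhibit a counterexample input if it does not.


Run the pair on base=-5, step=2.
price: delta = -4; total = -7; delta = 4; return 4
price_opt: delta = -4; extra = 2; total = 0; delta = -3; return 3
4 vs 3 — the two versions disagree here.
verdict: not equivalent; witness: base=-5, step=2


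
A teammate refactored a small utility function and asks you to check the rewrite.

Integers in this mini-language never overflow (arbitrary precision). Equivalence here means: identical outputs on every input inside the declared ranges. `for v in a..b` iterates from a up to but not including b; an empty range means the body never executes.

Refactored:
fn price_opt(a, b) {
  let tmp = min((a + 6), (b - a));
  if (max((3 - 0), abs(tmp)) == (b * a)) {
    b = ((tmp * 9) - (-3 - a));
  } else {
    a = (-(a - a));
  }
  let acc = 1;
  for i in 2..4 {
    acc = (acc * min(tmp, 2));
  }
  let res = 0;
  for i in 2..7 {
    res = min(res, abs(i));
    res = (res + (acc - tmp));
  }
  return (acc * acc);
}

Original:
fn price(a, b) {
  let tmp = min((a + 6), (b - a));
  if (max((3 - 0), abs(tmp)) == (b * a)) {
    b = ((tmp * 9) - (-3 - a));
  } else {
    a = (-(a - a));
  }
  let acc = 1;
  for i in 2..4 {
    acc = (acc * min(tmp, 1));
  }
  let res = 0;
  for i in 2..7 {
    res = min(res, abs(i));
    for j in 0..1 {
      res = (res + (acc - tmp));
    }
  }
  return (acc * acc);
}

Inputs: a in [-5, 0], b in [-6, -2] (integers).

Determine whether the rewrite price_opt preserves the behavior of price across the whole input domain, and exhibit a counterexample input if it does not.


Run the pair on a=-4, b=-2.
price: tmp=2, then (max((3 - 0), abs(tmp)) == (b * a)) is false, then a=0, then acc=1, then (i=2), then acc=1, then (i=3), then acc=1, then res=0, then (i=2), then res=0, then (j=0), then res=-1, then (i=3), then res=-1, then (j=0), then res=-2, then (i=4), then res=-2, then (j=0), then res=-3, then (i=5), then res=-3, then (j=0), then res=-4, then (i=6), then res=-4, then (j=0), then res=-5, then returns 1
price_opt: tmp=2, then (max((3 - 0), abs(tmp)) == (b * a)) is false, then a=0, then acc=1, then (i=2), then acc=2, then (i=3), then acc=4, then res=0, then (i=2), then res=0, then res=2, then (i=3), then res=2, then res=4, then (i=4), then res=4, then res=6, then (i=5), then res=5, then res=7, then (i=6), then res=6, then res=8, then returns 16
1 != 16, so the rewrite changes behavior.
verdict: not equivalent; witness: a=-4, b=-2


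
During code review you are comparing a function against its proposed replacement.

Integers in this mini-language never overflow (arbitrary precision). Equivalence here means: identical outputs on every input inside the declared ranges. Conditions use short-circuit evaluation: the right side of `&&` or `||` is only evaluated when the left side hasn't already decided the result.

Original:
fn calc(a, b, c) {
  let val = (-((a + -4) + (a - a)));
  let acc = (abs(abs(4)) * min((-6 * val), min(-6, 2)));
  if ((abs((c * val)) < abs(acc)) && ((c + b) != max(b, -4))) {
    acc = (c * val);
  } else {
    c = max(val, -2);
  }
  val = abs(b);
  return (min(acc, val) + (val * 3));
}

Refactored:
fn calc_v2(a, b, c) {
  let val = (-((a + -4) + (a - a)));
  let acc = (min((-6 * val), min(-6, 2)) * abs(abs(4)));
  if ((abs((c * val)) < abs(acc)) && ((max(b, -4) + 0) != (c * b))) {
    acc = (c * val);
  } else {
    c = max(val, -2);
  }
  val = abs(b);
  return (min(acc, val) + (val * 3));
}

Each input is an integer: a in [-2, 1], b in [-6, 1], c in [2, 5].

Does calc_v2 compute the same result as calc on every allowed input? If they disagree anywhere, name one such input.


The rewrite breaks on a=-2, b=-6, c=2, where the results are -126 and 24.
calc: val := 6 | acc := -144 | ((abs((c * val)) < abs(acc)) && ((c + b) != max(b, -4))): false | c := 6 | val := 6 | result -126
calc_v2: val := 6 | acc := -144 | ((abs((c * val)) < abs(acc)) && ((max(b, -4) + 0) != (c * b))): true | acc := 12 | val := 6 | result 24
verdict: not equivalent; witness: a=-2, b=-6, c=2


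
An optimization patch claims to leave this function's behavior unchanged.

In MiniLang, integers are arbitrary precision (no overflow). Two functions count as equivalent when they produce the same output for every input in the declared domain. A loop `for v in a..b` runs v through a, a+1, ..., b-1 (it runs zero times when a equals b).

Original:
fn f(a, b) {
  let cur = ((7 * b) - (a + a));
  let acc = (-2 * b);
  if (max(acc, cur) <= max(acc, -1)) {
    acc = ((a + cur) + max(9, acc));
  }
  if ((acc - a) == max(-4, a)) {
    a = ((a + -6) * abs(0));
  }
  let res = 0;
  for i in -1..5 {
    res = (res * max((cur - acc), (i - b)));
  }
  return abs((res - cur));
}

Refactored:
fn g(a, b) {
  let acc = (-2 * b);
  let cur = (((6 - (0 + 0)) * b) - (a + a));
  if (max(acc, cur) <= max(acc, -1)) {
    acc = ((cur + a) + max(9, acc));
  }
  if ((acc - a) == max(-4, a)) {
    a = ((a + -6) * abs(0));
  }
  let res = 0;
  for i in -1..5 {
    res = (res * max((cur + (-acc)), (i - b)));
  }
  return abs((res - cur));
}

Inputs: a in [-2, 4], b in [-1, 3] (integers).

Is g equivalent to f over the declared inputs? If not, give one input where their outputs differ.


At a=-2, b=-1: f gives 3, g gives 2.
verdict: not equivalent; witness: a=-2, b=-1


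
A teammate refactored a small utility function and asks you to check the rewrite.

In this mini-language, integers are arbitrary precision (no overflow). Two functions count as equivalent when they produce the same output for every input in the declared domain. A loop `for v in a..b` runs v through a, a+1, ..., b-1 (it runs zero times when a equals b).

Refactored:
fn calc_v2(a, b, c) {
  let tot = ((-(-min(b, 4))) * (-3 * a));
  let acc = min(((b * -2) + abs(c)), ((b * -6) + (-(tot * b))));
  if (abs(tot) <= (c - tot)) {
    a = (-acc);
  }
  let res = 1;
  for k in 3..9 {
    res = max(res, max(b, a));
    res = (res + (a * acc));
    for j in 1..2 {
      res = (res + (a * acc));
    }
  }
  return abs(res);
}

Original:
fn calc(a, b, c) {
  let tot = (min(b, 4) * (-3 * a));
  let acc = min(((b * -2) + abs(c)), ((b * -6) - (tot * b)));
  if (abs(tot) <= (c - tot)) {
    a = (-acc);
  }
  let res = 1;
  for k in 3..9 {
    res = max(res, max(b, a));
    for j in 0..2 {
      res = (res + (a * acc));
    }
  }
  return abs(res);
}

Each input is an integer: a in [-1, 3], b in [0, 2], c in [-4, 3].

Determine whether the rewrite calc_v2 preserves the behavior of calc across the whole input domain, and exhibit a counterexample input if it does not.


Differences: arithmetic usage differs; statement counts differ; loop structure differs — yet all 120 inputs agree.
verdict: equivalent


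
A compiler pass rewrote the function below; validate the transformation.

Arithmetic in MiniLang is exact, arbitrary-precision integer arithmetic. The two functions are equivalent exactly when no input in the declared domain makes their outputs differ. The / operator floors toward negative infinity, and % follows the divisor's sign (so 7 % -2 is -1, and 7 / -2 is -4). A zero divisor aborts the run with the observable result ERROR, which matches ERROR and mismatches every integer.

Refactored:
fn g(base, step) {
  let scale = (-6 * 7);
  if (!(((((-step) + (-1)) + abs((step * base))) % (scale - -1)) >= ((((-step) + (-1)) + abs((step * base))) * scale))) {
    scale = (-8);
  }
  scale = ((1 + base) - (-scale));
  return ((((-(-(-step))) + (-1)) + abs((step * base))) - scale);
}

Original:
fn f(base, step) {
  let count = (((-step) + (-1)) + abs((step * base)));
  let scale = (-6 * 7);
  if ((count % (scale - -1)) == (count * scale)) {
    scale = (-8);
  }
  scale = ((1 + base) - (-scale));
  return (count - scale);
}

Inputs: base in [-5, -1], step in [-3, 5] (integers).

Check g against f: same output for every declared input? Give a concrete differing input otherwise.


There is a counterexample at base=-5, step=0: 45 on one side, 11 on the other.
f: count=-1, then scale=-42, then ((count % (scale - -1)) == (count * scale)) is false, then scale=-46, then returns 45
g: scale=-42, then (!(((((-step) + (-1)) + abs((step * base))) % (scale - -1)) >= ((((-step) + (-1)) + abs((step * base))) * scale))) is true, then scale=-8, then scale=-12, then returns 11
verdict: not equivalent; witness: base=-5, step=0


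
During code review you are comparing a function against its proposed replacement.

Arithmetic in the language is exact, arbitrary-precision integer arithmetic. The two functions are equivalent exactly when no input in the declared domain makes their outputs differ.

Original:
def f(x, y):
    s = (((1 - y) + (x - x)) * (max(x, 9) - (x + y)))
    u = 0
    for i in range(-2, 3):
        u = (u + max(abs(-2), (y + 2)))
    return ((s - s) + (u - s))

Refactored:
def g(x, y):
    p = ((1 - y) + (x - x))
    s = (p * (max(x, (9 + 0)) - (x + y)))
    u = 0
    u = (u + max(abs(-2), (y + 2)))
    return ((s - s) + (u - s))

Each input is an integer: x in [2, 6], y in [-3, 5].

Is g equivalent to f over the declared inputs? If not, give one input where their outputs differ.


Consider the input x=2, y=-3.
f: s := 40 | u := 0 | iter i=-2: | u := 2 | iter i=-1: | u := 4 | iter i=0: | u := 6 | iter i=1: | u := 8 | iter i=2: | u := 10 | result -30
g: p := 4 | s := 40 | u := 0 | u := 2 | result -38
-30 vs -38 — the two versions disagree here.
verdict: not equivalent; witness: x=2, y=-3


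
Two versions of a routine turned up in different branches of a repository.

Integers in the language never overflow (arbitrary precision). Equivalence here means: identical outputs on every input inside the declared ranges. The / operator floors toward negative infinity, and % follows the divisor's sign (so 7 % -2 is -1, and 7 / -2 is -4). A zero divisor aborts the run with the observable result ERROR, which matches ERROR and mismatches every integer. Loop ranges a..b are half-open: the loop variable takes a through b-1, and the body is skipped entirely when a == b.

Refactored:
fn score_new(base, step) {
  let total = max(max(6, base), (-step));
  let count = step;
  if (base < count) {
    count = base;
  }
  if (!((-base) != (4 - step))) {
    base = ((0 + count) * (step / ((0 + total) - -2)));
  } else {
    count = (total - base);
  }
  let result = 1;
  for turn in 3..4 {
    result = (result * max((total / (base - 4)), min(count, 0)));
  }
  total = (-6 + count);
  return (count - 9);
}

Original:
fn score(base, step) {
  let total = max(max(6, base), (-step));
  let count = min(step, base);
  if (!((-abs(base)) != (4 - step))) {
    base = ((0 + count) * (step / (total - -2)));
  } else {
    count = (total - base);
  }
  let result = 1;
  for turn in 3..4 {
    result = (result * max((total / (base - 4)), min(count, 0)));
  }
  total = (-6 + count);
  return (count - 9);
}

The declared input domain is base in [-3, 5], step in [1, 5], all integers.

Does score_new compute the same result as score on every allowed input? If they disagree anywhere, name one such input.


These are not equivalent — on base=-3, step=1 the outputs split (0 vs -12).
score: total becomes 6; next count becomes -3; next (!((-abs(base)) != (4 - step))) evaluates to false; next count becomes 9; next result becomes 1; next at turn=3:; next result becomes 0; next total becomes 3; next final value 0
score_new: total becomes 6; next count becomes 1; next (base < count) evaluates to true; next count becomes -3; next (!((-base) != (4 - step))) evaluates to true; next base becomes 0; next result becomes 1; next at turn=3:; next result becomes -2; next total becomes -9; next final value -12
verdict: not equivalent; witness: base=-3, step=1


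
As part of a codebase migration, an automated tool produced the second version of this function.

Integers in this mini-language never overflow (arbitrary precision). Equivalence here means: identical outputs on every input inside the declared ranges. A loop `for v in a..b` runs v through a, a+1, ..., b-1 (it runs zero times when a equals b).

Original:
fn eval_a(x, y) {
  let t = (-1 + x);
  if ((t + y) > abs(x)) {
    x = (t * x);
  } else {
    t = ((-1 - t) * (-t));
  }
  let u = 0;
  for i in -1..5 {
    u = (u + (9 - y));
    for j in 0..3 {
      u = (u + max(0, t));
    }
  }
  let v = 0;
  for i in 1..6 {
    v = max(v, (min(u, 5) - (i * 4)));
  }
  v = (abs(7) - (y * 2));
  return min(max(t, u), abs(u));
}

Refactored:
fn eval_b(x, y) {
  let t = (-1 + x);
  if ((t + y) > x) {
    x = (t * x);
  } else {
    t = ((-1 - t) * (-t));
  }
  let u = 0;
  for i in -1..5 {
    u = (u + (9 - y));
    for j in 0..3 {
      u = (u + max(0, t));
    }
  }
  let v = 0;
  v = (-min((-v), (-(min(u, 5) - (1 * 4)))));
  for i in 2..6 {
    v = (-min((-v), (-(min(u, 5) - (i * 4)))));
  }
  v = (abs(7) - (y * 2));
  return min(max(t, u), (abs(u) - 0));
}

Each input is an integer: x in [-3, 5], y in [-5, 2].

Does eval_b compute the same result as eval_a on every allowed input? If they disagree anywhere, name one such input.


Consider the input x=-3, y=2.
eval_a: t := -4 | ((t + y) > abs(x)): false | t := 12 | u := 0 | iter i=-1: | u := 7 | iter j=0: | u := 19 | iter j=1: | u := 31 | iter j=2: | u := 43 | iter i=0: | u := 50 | iter j=0: | u := 62 | iter j=1: | u := 74 | iter j=2: | u := 86 | iter i=1: | u := 93 | iter j=0: | u := 105 | iter j=1: | u := 117 | iter j=2: | u := 129 | iter i=2: | u := 136 | iter j=0: | u := 148 | iter j=1: | u := 160 | iter j=2: | u := 172 | iter i=3: | u := 179 | iter j=0: | u := 191 | iter j=1: | u := 203 | iter j=2: | u := 215 | iter i=4: | u := 222 | iter j=0: | u := 234 | iter j=1: | u := 246 | iter j=2: | u := 258 | v := 0 | iter i=1: | v := 1 | iter i=2: | v := 1 | iter i=3: | v := 1 | iter i=4: | v := 1 | iter i=5: | v := 1 | v := 3 | result 258
eval_b: t := -4 | ((t + y) > x): true | x := 12 | u := 0 | iter i=-1: | u := 7 | iter j=0: | u := 7 | iter j=1: | u := 7 | iter j=2: | u := 7 | iter i=0: | u := 14 | iter j=0: | u := 14 | iter j=1: | u := 14 | iter j=2: | u := 14 | iter i=1: | u := 21 | iter j=0: | u := 21 | iter j=1: | u := 21 | iter j=2: | u := 21 | iter i=2: | u := 28 | iter j=0: | u := 28 | iter j=1: | u := 28 | iter j=2: | u := 28 | iter i=3: | u := 35 | iter j=0: | u := 35 | iter j=1: | u := 35 | iter j=2: | u := 35 | iter i=4: | u := 42 | iter j=0: | u := 42 | iter j=1: | u := 42 | iter j=2: | u := 42 | v := 0 | v := 1 | iter i=2: | v := 1 | iter i=3: | v := 1 | iter i=4: | v := 1 | iter i=5: | v := 1 | v := 3 | result 42
258 against 42: the behavior changed.
verdict: not equivalent; witness: x=-3, y=2


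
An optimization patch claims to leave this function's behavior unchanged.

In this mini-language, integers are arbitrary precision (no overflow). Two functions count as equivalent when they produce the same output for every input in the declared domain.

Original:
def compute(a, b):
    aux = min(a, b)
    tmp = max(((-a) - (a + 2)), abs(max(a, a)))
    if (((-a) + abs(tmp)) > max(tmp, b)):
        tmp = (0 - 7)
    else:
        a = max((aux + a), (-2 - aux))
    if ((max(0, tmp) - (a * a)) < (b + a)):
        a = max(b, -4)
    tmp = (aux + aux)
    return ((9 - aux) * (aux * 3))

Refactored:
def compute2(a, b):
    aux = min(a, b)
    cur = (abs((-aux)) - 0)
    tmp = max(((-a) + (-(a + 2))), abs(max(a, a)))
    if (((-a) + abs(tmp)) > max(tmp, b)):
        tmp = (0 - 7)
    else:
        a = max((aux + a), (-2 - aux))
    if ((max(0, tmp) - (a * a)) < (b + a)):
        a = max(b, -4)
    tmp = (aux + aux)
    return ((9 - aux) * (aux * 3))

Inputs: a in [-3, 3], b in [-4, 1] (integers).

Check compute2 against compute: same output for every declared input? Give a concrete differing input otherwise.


The two versions differ — the changes include constant usage differs; also local variable names differ; also min/max/abs usage differs; also statement counts differ; also arithmetic usage differs.
As a probe, take a=0, b=-3: compute runs aux = -3; tmp = 0; (((-a) + abs(tmp)) > max(tmp, b)) -> false; a = 1; ((max(0, tmp) - (a * a)) < (b + a)) -> false; tmp = -6; return -108; compute2 runs aux = -3; cur = 3; tmp = 0; (((-a) + abs(tmp)) > max(tmp, b)) -> false; a = 1; ((max(0, tmp) - (a * a)) < (b + a)) -> false; tmp = -6; return -108; both end at -108.
Across all 42 domain points the two functions coincide.
verdict: equivalent


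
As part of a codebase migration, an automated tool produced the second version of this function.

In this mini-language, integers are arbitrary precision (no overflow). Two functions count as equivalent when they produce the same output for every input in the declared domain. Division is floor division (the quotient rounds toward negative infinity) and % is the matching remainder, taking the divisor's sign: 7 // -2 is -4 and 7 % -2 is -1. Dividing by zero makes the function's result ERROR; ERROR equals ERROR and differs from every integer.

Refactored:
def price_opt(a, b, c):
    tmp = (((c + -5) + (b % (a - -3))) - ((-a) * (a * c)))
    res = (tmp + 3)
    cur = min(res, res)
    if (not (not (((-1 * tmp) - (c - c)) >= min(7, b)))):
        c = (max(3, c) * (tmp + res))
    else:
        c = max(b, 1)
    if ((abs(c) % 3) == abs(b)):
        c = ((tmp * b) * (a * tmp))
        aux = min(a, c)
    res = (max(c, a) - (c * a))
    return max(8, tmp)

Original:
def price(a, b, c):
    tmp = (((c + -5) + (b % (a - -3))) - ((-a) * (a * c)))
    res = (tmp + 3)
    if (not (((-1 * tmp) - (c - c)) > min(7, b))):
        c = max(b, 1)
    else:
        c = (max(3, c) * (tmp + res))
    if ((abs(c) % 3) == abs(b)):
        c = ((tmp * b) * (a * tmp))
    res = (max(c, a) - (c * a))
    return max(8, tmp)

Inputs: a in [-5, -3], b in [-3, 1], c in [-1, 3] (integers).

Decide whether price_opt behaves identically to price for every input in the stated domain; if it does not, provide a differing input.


Equivalent. The edit looks behavioral (`(((-1 * tmp) - (c - c)) > min(7, b))` became `(((-1 * tmp) - (c - c)) >= min(7, b))`), but over these ranges it never changes the outcome.
Checked all 75 inputs in the declared domain: the outputs agree on every one.
As a probe, take a=-3, b=1, c=0: price runs division by zero -> ERROR; price_opt runs division by zero -> ERROR; both end at ERROR.
verdict: equivalent


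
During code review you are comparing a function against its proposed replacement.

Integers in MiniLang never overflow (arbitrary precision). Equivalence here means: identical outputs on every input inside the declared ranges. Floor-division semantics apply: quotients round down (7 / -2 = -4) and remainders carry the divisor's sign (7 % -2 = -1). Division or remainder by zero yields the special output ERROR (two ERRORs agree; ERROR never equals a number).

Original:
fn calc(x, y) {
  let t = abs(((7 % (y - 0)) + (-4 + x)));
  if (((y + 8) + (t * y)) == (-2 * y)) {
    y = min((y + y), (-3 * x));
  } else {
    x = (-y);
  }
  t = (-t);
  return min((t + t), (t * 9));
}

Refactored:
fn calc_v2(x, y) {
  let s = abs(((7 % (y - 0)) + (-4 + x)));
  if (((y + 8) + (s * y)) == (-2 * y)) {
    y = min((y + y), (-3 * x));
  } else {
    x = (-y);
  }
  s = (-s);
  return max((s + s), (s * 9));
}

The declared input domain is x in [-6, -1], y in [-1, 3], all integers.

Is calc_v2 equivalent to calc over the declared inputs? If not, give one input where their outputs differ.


Not equivalent: x=-6, y=-1 separates them (-90 vs -20).
calc: t := 10 | (((y + 8) + (t * y)) == (-2 * y)): false | x := 1 | t := -10 | result -90
calc_v2: s := 10 | (((y + 8) + (s * y)) == (-2 * y)): false | x := 1 | s := -10 | result -20
verdict: not equivalent; witness: x=-6, y=-1


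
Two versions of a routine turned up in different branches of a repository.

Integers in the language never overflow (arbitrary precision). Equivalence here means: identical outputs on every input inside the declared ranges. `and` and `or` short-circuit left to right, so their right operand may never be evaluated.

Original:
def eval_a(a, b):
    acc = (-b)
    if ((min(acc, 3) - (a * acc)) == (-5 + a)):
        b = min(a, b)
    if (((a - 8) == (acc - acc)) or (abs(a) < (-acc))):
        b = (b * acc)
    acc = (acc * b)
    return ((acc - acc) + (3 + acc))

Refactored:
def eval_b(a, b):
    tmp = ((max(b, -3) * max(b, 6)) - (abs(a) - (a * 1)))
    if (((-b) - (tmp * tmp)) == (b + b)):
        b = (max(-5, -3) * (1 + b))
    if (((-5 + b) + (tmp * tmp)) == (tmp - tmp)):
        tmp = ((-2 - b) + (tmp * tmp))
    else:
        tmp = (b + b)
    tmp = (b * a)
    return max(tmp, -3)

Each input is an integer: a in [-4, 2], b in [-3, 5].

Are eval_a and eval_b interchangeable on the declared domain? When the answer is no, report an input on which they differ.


Take a=-4, b=-3.
eval_a: acc = 3; ((min(acc, 3) - (a * acc)) == (-5 + a)) -> false; (((a - 8) == (acc - acc)) or (abs(a) < (-acc))) -> false; acc = -9; return -6
eval_b: tmp = -26; (((-b) - (tmp * tmp)) == (b + b)) -> false; (((-5 + b) + (tmp * tmp)) == (tmp - tmp)) -> false; tmp = -6; tmp = 12; return 12
-6 against 12: the behavior changed.
verdict: not equivalent; witness: a=-4, b=-3


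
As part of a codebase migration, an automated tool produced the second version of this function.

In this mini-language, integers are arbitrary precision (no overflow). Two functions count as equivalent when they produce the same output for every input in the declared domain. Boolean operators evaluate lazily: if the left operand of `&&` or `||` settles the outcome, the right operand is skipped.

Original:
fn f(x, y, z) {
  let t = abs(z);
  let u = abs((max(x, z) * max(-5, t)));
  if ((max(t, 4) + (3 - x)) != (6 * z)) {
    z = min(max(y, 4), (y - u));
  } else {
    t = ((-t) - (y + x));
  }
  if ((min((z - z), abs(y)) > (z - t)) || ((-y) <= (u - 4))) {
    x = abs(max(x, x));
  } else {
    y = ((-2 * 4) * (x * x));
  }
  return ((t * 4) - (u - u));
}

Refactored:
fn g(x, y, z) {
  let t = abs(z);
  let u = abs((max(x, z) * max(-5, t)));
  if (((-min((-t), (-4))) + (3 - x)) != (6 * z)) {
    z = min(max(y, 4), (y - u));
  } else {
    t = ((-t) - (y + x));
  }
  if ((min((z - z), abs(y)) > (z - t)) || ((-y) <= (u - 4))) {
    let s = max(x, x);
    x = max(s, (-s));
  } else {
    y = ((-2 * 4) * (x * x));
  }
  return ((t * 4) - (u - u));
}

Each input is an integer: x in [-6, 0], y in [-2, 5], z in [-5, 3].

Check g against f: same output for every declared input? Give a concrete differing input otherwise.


Behavior is preserved: although statement counts differ; min/max/abs usage differs; local variable names differ, the outputs never diverge.
Tracing x=-5, y=5, z=1: f: t=1, then u=1, then ((max(t, 4) + (3 - x)) != (6 * z)) is true, then z=4, then ((min((z - z), abs(y)) > (z - t)) || ((-y) <= (u - 4))) is true, then x=5, then returns 4 | g: t=1, then u=1, then (((-min((-t), (-4))) + (3 - x)) != (6 * z)) is true, then z=4, then ((min((z - z), abs(y)) > (z - t)) || ((-y) <= (u - 4))) is true, then s=-5, then x=5, then returns 4 — matching result 4.
Checked all 504 inputs in the declared domain: the outputs agree on every one.
verdict: equivalent


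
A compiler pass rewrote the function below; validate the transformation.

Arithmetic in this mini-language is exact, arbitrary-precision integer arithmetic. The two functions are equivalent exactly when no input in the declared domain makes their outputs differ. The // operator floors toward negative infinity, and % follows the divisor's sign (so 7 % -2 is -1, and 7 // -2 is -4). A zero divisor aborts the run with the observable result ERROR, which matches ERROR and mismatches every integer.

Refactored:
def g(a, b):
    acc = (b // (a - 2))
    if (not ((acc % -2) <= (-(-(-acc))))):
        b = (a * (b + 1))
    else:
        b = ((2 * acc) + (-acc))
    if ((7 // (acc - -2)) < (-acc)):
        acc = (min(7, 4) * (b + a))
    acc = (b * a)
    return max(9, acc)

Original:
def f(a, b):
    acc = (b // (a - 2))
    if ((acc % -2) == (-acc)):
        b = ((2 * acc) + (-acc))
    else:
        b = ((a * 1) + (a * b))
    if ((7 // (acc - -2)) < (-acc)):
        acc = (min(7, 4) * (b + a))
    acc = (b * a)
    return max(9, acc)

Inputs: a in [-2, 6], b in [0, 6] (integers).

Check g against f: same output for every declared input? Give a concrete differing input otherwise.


Take a=-2, b=2.
f: acc = -1; ((acc % -2) == (-acc)) -> false; b = -6; ((7 // (acc - -2)) < (-acc)) -> false; acc = 12; return 12
g: acc = -1; (not ((acc % -2) <= (-(-(-acc))))) -> false; b = -1; ((7 // (acc - -2)) < (-acc)) -> false; acc = 2; return 9
12 != 9, so the rewrite changes behavior.
verdict: not equivalent; witness: a=-2, b=2
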